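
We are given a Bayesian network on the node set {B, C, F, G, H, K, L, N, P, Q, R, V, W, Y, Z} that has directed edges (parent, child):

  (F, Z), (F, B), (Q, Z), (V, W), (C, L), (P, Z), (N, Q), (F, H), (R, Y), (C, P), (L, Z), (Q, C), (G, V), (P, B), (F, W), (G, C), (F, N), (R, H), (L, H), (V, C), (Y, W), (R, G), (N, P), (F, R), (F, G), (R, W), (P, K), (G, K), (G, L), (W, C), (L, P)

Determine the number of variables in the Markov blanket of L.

9

Recall MB(v) = parents ∪ children ∪ spouses, where spouses are the other parents of v's children.
Pa(L) = {C, G}.
Ch(L) = {H, P, Z}.
Parents of each child, excluding L:
  parents(H) \ {L} = {F, R}.
  parents(P) \ {L} = {C, N}.
  parents(Z) \ {L} = {F, P, Q}.
MB(L) = {C, F, G, H, N, P, Q, R, Z}, which has 9 nodes.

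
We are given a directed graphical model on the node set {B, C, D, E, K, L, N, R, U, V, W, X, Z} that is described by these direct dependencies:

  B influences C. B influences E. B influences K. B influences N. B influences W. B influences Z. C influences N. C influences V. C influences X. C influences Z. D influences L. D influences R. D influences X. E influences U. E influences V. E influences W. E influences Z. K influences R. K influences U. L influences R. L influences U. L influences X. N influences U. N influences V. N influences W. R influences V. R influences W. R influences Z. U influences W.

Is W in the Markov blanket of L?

A node's Markov blanket = Pa ∪ Ch ∪ (parents of Ch other than the node itself).
L's children: R, U, X.
Pa(L) = {D}.
For each child, the remaining parents (spouses of L):
  parents(R) \ {L} = {D, K}.
  parents(U) \ {L} = {E, K, N}.
  X also has parents C, D.
MB(L) = {C, D, E, K, N, R, U, X}; W is not in this set.

No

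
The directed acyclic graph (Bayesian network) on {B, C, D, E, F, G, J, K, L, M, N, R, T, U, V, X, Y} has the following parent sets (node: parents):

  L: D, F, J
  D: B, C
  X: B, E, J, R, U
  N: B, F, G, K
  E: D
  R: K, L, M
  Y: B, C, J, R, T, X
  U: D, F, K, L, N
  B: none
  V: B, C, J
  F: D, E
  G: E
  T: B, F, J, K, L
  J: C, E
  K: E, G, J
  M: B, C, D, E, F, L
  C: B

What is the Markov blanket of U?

{B, D, E, F, J, K, L, N, R, X}

U's parents: D, F, K, L, N.
U has child X.
Other parents of U's children:
  X's other parents are B, E, J, R.
Taking the union gives {B, D, E, F, J, K, L, N, R, X}.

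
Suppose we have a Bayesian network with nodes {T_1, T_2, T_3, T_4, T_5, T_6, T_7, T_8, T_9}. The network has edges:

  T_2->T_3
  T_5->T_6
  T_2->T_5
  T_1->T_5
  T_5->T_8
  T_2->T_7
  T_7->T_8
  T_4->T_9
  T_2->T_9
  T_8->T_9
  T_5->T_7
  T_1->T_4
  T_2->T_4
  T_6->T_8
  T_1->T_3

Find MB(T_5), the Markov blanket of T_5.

The Markov blanket of a node is its parents, its children, and the other parents of its children.
T_5's parents: T_1, T_2.
Ch(T_5) = {T_6, T_7, T_8}.
Co-parents of T_5 (other parents of its children):
  T_6: —
  T_7: T_2
  T_8: T_6, T_7
MB(T_5) = {T_1, T_2, T_6, T_7, T_8}.

{T_1, T_2, T_6, T_7, T_8}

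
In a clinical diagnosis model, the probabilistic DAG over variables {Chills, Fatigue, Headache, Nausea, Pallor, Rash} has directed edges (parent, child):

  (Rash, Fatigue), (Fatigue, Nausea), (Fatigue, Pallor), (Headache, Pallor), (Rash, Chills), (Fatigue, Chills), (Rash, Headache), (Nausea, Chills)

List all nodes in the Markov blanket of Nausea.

{Chills, Fatigue, Rash}

A node's Markov blanket = Pa ∪ Ch ∪ (parents of Ch other than the node itself).
Nausea has parent Fatigue.
Nausea's children: Chills.
Other parents of Nausea's children:
  Chills: Fatigue, Rash
Union: {Fatigue} ∪ {Chills} ∪ {Fatigue, Rash} = {Chills, Fatigue, Rash}.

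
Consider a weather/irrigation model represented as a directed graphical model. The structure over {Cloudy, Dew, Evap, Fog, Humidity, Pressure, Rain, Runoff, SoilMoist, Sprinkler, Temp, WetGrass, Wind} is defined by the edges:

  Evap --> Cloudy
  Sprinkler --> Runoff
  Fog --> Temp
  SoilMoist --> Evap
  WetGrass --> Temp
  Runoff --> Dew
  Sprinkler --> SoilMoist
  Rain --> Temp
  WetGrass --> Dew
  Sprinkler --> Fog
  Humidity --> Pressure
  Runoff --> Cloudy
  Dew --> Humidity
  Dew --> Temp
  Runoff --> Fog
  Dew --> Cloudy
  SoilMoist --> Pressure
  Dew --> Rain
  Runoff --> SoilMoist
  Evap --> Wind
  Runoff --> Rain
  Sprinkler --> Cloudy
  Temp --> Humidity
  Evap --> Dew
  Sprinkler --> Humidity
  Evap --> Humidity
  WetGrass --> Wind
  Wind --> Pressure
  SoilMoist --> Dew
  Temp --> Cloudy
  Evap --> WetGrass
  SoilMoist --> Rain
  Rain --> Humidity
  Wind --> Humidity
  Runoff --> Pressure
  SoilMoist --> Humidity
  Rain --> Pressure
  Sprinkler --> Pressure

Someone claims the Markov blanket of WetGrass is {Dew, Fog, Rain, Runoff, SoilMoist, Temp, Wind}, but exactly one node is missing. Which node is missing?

Pa(WetGrass) = {Evap}.
Children of WetGrass: Dew, Temp, Wind.
For each child, the remaining parents (spouses of WetGrass):
  Wind: Evap
  Dew: Evap, Runoff, SoilMoist
  Temp: Dew, Fog, Rain
MB(WetGrass) = {Dew, Evap, Fog, Rain, Runoff, SoilMoist, Temp, Wind}.
Comparing with the claimed set, Evap is missing.

Evap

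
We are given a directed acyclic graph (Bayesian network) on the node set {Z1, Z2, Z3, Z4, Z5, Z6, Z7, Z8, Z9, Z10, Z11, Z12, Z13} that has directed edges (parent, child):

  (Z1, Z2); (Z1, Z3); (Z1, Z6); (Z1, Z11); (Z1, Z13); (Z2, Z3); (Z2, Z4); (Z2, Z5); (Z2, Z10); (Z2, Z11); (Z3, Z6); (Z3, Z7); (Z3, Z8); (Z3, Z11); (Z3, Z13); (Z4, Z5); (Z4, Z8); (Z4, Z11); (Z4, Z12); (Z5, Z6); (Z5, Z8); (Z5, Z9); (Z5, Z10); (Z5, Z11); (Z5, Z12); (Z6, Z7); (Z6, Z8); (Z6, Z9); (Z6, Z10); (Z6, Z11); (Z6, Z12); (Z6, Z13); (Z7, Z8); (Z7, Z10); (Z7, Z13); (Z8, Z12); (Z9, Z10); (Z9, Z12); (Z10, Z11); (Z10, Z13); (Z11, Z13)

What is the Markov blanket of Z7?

{Z1, Z2, Z3, Z4, Z5, Z6, Z8, Z9, Z10, Z11, Z13}

The Markov blanket of a node is its parents, its children, and the other parents of its children.
Ch(Z7) = {Z8, Z10, Z13}.
Z7's parents: Z3, Z6.
Parents of each child, excluding Z7:
  parents(Z8) \ {Z7} = {Z3, Z4, Z5, Z6}.
  Z10 also has parents Z2, Z5, Z6, Z9.
  Z13 also has parents Z1, Z3, Z6, Z10, Z11.
Union: {Z3, Z6} ∪ {Z8, Z10, Z13} ∪ {Z1, Z2, Z3, Z4, Z5, Z6, Z9, Z10, Z11} = {Z1, Z2, Z3, Z4, Z5, Z6, Z8, Z9, Z10, Z11, Z13}.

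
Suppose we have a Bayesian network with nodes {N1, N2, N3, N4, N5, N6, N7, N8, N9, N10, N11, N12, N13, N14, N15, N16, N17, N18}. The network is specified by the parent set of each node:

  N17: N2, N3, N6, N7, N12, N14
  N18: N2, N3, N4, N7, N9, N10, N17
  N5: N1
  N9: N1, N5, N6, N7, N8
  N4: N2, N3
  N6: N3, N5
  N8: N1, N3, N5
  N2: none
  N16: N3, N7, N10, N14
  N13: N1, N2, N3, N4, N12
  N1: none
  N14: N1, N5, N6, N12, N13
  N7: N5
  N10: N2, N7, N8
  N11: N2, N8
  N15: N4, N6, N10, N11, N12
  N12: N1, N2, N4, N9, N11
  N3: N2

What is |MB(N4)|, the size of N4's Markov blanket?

By definition, MB(N4) is built from N4's parents, N4's children, and the co-parents of N4.
Parents of N4: N2, N3.
Children of N4: N12, N13, N15, N18.
For each child, the remaining parents (spouses of N4):
  N12's other parents are N1, N2, N9, N11.
  parents(N13) \ {N4} = {N1, N2, N3, N12}.
  N15's other parents are N6, N10, N11, N12.
  N18's other parents are N2, N3, N7, N9, N10, N17.
MB(N4) = {N1, N2, N3, N6, N7, N9, N10, N11, N12, N13, N15, N17, N18}, which has 13 nodes.

13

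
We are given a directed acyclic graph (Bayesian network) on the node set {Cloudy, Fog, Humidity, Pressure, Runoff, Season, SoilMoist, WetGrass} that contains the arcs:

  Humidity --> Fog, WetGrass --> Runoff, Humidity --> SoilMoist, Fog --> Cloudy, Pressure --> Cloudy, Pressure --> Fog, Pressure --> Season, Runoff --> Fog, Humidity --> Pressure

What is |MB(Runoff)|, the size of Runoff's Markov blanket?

Pa(Runoff) = {WetGrass}.
Runoff has child Fog.
Co-parents of Runoff (other parents of its children):
  Fog also has parents Humidity, Pressure.
MB(Runoff) = {Fog, Humidity, Pressure, WetGrass}, which has 4 nodes.

4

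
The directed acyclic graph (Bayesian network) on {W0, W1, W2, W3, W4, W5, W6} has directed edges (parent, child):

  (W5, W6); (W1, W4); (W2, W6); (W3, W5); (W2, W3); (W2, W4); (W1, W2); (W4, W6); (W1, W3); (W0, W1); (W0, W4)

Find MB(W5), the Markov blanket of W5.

{W2, W3, W4, W6}

Recall MB(v) = parents ∪ children ∪ spouses, where spouses are the other parents of v's children.
Pa(W5) = {W3}.
Children of W5: W6.
Other parents of W5's children:
  parents(W6) \ {W5} = {W2, W4}.
Union: {W3} ∪ {W6} ∪ {W2, W4} = {W2, W3, W4, W6}.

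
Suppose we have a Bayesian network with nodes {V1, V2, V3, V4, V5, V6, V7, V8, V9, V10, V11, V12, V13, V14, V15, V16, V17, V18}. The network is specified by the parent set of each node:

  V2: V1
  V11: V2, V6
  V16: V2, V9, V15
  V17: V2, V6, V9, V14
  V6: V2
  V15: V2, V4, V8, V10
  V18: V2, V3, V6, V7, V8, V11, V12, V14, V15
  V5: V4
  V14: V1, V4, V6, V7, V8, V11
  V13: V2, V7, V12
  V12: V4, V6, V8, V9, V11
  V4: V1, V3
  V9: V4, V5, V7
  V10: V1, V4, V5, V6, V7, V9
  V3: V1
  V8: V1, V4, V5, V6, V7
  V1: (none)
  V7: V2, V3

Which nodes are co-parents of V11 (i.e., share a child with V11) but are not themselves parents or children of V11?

Children of V11: V12, V14, V18.
  V12's other parents are V4, V6, V8, V9.
  parents(V14) \ {V11} = {V1, V4, V6, V7, V8}.
  V18 also has parents V2, V3, V6, V7, V8, V12, V14, V15.
Excluding nodes already adjacent to V11 (V2, V6, V12, V14, V18), the co-parent-only contribution is {V1, V3, V4, V7, V8, V9, V15}.

{V1, V3, V4, V7, V8, V9, V15}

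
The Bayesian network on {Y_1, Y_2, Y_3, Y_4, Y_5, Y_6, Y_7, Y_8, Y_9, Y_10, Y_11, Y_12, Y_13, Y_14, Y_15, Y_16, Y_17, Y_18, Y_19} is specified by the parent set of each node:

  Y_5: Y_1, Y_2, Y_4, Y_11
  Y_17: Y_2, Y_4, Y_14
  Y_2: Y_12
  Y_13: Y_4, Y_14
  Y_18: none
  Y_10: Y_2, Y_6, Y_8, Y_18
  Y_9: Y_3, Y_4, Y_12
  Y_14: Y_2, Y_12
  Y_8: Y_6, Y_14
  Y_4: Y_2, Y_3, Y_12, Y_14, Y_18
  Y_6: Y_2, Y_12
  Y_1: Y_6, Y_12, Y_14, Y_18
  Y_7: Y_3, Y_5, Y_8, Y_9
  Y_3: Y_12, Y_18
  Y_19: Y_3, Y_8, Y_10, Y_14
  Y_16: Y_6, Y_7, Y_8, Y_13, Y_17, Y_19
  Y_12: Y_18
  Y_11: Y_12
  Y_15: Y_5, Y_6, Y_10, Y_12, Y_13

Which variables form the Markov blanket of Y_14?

{Y_1, Y_2, Y_3, Y_4, Y_6, Y_8, Y_10, Y_12, Y_13, Y_17, Y_18, Y_19}

Recall MB(v) = parents ∪ children ∪ spouses, where spouses are the other parents of v's children.
Parents of Y_14: Y_2, Y_12.
Ch(Y_14) = {Y_1, Y_4, Y_8, Y_13, Y_17, Y_19}.
Co-parents of Y_14 (other parents of its children):
  parents(Y_4) \ {Y_14} = {Y_2, Y_3, Y_12, Y_18}.
  Y_17 also has parents Y_2, Y_4.
  parents(Y_1) \ {Y_14} = {Y_6, Y_12, Y_18}.
  parents(Y_13) \ {Y_14} = {Y_4}.
  Y_8 also has parent Y_6.
  Y_19's other parents are Y_3, Y_8, Y_10.
MB(Y_14) = {Y_1, Y_2, Y_3, Y_4, Y_6, Y_8, Y_10, Y_12, Y_13, Y_17, Y_18, Y_19}.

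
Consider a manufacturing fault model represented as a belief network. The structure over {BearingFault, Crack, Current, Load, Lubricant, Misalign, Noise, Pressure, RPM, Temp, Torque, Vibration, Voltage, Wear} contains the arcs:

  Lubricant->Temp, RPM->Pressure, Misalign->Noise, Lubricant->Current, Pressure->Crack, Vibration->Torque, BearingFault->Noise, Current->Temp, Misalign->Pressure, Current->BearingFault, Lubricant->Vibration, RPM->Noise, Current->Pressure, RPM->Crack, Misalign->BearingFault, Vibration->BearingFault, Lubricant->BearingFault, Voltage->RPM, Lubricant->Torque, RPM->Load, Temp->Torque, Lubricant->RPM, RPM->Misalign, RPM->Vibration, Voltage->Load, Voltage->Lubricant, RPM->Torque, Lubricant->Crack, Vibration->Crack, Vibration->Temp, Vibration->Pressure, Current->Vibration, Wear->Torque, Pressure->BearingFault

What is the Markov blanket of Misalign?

{BearingFault, Current, Lubricant, Noise, Pressure, RPM, Vibration}

Misalign has parent RPM.
Misalign's children: BearingFault, Noise, Pressure.
Parents of each child, excluding Misalign:
  Pressure also has parents Current, RPM, Vibration.
  BearingFault also has parents Current, Lubricant, Pressure, Vibration.
  Noise also has parents BearingFault, RPM.
Taking the union gives {BearingFault, Current, Lubricant, Noise, Pressure, RPM, Vibration}.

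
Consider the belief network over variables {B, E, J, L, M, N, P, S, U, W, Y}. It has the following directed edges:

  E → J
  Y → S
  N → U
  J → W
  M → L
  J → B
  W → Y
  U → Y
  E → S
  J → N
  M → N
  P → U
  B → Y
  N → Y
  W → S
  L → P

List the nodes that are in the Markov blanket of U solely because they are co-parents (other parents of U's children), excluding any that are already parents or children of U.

{B, W}

Children of U: Y.
  Y: B, N, W
Excluding nodes already adjacent to U (N, P, Y), the co-parent-only contribution is {B, W}.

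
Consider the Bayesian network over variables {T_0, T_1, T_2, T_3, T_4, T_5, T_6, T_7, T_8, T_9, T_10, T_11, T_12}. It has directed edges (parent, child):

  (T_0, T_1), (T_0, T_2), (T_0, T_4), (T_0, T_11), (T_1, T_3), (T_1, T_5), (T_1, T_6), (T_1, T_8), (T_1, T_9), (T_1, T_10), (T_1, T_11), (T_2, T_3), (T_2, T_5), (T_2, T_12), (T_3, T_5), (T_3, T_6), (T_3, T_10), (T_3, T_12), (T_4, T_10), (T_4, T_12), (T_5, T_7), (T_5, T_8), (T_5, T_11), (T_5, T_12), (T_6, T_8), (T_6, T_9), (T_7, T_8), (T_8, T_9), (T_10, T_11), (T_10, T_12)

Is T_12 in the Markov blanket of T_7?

No

Recall MB(v) = parents ∪ children ∪ spouses, where spouses are the other parents of v's children.
Parents of T_7: T_5.
Ch(T_7) = {T_8}.
Other parents of T_7's children:
  T_8: T_1, T_5, T_6
MB(T_7) = {T_1, T_5, T_6, T_8}; T_12 is not in this set.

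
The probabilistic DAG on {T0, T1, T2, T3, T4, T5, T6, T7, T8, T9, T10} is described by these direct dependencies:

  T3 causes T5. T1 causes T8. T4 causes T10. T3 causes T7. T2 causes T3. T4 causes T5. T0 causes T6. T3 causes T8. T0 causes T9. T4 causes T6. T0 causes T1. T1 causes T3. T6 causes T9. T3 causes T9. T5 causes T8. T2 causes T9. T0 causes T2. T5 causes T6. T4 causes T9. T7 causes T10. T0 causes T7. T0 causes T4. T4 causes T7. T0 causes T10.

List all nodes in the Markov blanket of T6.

{T0, T2, T3, T4, T5, T9}

A node's Markov blanket = Pa ∪ Ch ∪ (parents of Ch other than the node itself).
Ch(T6) = {T9}.
T6's parents: T0, T4, T5.
Co-parents of T6 (other parents of its children):
  T9: T0, T2, T3, T4
So the Markov blanket of T6 is {T0, T2, T3, T4, T5, T9}.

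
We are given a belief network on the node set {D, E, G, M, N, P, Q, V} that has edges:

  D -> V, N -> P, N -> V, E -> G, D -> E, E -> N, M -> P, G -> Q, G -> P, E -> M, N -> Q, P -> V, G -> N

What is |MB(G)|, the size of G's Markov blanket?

5

Recall MB(v) = parents ∪ children ∪ spouses, where spouses are the other parents of v's children.
Pa(G) = {E}.
G's children: N, P, Q.
Other parents of G's children:
  N: E
  P: M, N
  Q: N
MB(G) = {E, M, N, P, Q}, which has 5 nodes.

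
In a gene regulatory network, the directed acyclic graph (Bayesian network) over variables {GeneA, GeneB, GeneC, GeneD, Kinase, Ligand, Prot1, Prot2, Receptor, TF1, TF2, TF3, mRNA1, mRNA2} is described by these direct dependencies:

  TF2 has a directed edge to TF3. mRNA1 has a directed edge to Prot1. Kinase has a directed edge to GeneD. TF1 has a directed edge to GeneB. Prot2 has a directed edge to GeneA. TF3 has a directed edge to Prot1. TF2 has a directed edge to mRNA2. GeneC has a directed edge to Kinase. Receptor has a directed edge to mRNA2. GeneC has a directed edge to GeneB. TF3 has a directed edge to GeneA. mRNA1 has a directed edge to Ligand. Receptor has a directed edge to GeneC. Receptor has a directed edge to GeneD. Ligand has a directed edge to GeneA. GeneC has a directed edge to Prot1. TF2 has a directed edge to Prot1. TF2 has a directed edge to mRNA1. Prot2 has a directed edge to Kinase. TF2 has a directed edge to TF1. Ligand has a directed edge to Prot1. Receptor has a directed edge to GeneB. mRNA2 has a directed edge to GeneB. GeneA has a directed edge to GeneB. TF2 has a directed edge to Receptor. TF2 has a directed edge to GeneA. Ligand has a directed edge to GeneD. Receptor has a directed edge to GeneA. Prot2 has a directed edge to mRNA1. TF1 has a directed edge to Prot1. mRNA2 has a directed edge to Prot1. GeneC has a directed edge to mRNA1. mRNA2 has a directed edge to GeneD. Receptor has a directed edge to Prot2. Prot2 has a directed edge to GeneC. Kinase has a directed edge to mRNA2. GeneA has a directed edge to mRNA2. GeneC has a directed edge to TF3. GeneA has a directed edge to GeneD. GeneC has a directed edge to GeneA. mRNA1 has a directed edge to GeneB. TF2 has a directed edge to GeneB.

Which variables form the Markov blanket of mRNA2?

{GeneA, GeneB, GeneC, GeneD, Kinase, Ligand, Prot1, Receptor, TF1, TF2, TF3, mRNA1}

By definition, MB(mRNA2) is built from mRNA2's parents, mRNA2's children, and the co-parents of mRNA2.
Parents of mRNA2: GeneA, Kinase, Receptor, TF2.
Ch(mRNA2) = {GeneB, GeneD, Prot1}.
For each child, the remaining parents (spouses of mRNA2):
  GeneB: GeneA, GeneC, Receptor, TF1, TF2, mRNA1
  Prot1: GeneC, Ligand, TF1, TF2, TF3, mRNA1
  GeneD: GeneA, Kinase, Ligand, Receptor
MB(mRNA2) = {GeneA, GeneB, GeneC, GeneD, Kinase, Ligand, Prot1, Receptor, TF1, TF2, TF3, mRNA1}.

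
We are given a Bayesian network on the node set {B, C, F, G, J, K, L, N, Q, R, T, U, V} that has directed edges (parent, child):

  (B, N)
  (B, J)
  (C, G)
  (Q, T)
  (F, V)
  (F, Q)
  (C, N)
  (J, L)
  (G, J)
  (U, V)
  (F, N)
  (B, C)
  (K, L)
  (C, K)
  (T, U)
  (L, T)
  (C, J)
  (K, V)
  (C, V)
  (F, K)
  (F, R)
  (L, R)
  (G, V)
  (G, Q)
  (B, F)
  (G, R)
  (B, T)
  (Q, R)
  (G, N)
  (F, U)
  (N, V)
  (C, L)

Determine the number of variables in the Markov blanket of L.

L has parents C, J, K.
L has children R, T.
Other parents of L's children:
  R: F, G, Q
  T: B, Q
MB(L) = {B, C, F, G, J, K, Q, R, T}, which has 9 nodes.

9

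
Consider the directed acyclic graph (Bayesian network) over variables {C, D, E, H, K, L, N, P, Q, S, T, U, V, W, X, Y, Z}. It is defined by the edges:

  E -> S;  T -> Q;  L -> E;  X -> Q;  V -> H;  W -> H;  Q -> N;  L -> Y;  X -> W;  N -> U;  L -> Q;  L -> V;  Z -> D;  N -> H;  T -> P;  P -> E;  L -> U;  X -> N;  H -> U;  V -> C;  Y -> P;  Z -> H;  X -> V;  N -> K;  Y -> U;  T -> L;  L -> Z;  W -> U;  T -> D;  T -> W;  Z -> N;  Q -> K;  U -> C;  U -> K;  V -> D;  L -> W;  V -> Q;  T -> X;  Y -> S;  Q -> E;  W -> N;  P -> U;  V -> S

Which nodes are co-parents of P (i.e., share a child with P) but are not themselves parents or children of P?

{H, L, N, Q, W}

Children of P: E, U.
  U: H, L, N, W, Y
  E: L, Q
Excluding nodes already adjacent to P (E, T, U, Y), the co-parent-only contribution is {H, L, N, Q, W}.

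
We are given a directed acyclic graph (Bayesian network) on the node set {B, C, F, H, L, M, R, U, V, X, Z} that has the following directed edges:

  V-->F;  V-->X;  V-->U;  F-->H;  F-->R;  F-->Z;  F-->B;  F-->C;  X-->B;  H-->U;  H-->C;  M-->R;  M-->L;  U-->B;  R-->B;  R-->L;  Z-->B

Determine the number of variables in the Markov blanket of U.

By definition, MB(U) is built from U's parents, U's children, and the co-parents of U.
U's parents: H, V.
U has child B.
Other parents of U's children:
  B's other parents are F, R, X, Z.
MB(U) = {B, F, H, R, V, X, Z}, which has 7 nodes.

7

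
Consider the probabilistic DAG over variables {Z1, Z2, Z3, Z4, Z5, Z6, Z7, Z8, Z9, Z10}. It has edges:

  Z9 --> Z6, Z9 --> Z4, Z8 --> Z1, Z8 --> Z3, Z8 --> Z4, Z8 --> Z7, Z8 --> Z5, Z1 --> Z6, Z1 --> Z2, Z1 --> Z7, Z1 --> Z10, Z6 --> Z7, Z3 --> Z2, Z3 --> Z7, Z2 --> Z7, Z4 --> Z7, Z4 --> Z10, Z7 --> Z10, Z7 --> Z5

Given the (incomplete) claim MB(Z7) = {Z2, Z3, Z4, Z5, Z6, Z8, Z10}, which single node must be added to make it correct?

A node's Markov blanket = Pa ∪ Ch ∪ (parents of Ch other than the node itself).
Pa(Z7) = {Z1, Z2, Z3, Z4, Z6, Z8}.
Z7 has children Z5, Z10.
Other parents of Z7's children:
  Z10: Z1, Z4
  Z5: Z8
MB(Z7) = {Z1, Z2, Z3, Z4, Z5, Z6, Z8, Z10}.
Comparing with the claimed set, Z1 is missing.

Z1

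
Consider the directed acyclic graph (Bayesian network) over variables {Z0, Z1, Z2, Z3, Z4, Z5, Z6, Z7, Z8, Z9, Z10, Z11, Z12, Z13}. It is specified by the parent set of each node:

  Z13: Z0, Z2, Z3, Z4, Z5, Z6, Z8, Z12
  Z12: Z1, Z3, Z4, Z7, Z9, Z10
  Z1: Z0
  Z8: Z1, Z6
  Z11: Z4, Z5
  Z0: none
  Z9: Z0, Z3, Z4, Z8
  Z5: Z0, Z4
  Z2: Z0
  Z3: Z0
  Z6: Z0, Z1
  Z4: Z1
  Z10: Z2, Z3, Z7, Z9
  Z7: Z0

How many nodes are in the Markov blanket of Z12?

A node's Markov blanket = Pa ∪ Ch ∪ (parents of Ch other than the node itself).
Ch(Z12) = {Z13}.
Pa(Z12) = {Z1, Z3, Z4, Z7, Z9, Z10}.
Co-parents of Z12 (other parents of its children):
  Z13: Z0, Z2, Z3, Z4, Z5, Z6, Z8
MB(Z12) = {Z0, Z1, Z2, Z3, Z4, Z5, Z6, Z7, Z8, Z9, Z10, Z13}, which has 12 nodes.

12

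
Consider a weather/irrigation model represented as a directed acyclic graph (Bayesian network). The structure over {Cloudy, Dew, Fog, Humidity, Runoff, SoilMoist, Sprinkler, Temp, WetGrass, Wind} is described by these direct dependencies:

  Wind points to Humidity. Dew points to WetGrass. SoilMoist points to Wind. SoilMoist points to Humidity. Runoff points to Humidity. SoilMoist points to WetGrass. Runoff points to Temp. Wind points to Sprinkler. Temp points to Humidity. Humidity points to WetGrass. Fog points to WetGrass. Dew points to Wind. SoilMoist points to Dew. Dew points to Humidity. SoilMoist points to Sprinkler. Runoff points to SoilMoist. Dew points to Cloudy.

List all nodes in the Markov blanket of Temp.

{Dew, Humidity, Runoff, SoilMoist, Wind}

A node's Markov blanket = Pa ∪ Ch ∪ (parents of Ch other than the node itself).
Pa(Temp) = {Runoff}.
Children of Temp: Humidity.
Co-parents of Temp (other parents of its children):
  Humidity also has parents Dew, Runoff, SoilMoist, Wind.
Taking the union gives {Dew, Humidity, Runoff, SoilMoist, Wind}.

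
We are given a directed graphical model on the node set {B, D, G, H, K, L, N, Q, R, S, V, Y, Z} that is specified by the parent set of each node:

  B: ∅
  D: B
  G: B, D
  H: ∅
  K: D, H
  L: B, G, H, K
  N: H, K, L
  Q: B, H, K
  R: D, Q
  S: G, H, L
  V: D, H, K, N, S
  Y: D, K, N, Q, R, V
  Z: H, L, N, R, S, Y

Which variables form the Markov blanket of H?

{B, D, G, K, L, N, Q, R, S, V, Y, Z}

H's parents: none.
Ch(H) = {K, L, N, Q, S, V, Z}.
Co-parents of H (other parents of its children):
  K also has parent D.
  L's other parents are B, G, K.
  N also has parents K, L.
  Q also has parents B, K.
  parents(S) \ {H} = {G, L}.
  V also has parents D, K, N, S.
  Z's other parents are L, N, R, S, Y.
Union: {} ∪ {K, L, N, Q, S, V, Z} ∪ {B, D, G, K, L, N, R, S, Y} = {B, D, G, K, L, N, Q, R, S, V, Y, Z}.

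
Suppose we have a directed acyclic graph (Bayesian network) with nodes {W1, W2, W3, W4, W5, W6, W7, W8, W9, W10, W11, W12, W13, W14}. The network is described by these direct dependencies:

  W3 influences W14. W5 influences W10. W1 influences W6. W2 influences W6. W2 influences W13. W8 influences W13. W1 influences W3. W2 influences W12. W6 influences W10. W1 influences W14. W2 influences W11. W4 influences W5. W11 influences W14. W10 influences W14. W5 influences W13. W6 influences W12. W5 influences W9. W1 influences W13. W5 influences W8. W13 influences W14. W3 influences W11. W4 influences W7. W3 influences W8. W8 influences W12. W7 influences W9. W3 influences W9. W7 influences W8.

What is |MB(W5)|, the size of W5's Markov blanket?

Ch(W5) = {W8, W9, W10, W13}.
Parents of W5: W4.
For each child, the remaining parents (spouses of W5):
  parents(W8) \ {W5} = {W3, W7}.
  W9 also has parents W3, W7.
  parents(W10) \ {W5} = {W6}.
  W13's other parents are W1, W2, W8.
MB(W5) = {W1, W2, W3, W4, W6, W7, W8, W9, W10, W13}, which has 10 nodes.

10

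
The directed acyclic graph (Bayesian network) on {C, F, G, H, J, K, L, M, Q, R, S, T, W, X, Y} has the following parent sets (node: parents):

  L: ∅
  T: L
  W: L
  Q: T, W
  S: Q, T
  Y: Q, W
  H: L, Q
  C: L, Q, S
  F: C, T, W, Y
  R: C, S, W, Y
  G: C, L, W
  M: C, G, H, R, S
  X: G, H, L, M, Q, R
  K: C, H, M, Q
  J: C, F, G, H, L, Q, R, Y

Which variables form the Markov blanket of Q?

{C, F, G, H, J, K, L, M, R, S, T, W, X, Y}

A node's Markov blanket = Pa ∪ Ch ∪ (parents of Ch other than the node itself).
Q has children C, H, J, K, S, X, Y.
Parents of Q: T, W.
Other parents of Q's children:
  S: T
  Y: W
  H: L
  C: L, S
  X: G, H, L, M, R
  K: C, H, M
  J: C, F, G, H, L, R, Y
So the Markov blanket of Q is {C, F, G, H, J, K, L, M, R, S, T, W, X, Y}.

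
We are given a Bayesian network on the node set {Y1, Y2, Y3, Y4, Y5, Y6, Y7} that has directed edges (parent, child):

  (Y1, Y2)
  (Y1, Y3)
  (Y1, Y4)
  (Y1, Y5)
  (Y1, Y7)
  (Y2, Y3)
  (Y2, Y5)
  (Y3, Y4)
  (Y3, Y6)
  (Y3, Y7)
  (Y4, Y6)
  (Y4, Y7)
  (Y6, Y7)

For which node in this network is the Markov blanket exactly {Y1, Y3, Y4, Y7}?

Y6

The target node must have every member of {Y1, Y3, Y4, Y7} as a parent, child, or co-parent, and no others.
Parents of Y6: Y3, Y4; children: Y7; co-parents: Y1, Y3, Y4.
These exactly cover the given set, so the node is Y6.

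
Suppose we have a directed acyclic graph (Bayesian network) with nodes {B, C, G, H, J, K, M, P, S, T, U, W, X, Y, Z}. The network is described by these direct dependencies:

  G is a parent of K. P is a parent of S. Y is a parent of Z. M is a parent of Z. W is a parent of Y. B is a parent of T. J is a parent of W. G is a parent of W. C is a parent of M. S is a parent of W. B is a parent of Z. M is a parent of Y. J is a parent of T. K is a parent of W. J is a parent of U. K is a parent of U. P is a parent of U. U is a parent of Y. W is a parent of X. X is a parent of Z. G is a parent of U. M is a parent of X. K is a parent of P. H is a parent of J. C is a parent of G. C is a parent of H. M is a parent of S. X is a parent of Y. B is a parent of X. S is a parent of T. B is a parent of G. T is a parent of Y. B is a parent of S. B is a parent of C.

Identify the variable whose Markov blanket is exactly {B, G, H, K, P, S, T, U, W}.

J

The target node must have every member of {B, G, H, K, P, S, T, U, W} as a parent, child, or co-parent, and no others.
Parents of J: H; children: T, U, W; co-parents: B, G, K, P, S.
These exactly cover the given set, so the node is J.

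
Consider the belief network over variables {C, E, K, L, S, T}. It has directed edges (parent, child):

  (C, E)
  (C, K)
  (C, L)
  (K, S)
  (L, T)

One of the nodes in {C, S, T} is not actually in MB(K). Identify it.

T

By definition, MB(K) is built from K's parents, K's children, and the co-parents of K.
K's children: S.
Pa(K) = {C}.
Parents of each child, excluding K:
  S: no additional parents.
MB(K) = {C, S}.
T is neither a parent, child, nor co-parent of K, so it does not belong.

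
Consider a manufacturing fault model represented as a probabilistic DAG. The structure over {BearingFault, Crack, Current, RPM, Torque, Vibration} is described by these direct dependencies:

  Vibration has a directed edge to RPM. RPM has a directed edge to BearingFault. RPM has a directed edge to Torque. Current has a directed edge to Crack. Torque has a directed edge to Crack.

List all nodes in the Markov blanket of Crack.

Crack's parents: Current, Torque.
Crack's children: none.
With no children, Crack has no spouses; the co-parent set is empty.
Taking the union gives {Current, Torque}.

{Current, Torque}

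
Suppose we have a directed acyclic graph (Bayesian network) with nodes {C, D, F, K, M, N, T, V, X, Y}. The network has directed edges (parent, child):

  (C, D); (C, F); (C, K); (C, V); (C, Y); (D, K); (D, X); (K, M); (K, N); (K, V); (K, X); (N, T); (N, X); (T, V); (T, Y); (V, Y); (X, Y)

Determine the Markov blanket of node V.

{C, K, T, X, Y}

Parents of V: C, K, T.
Children of V: Y.
Parents of each child, excluding V:
  parents(Y) \ {V} = {C, T, X}.
MB(V) = {C, K, T, X, Y}.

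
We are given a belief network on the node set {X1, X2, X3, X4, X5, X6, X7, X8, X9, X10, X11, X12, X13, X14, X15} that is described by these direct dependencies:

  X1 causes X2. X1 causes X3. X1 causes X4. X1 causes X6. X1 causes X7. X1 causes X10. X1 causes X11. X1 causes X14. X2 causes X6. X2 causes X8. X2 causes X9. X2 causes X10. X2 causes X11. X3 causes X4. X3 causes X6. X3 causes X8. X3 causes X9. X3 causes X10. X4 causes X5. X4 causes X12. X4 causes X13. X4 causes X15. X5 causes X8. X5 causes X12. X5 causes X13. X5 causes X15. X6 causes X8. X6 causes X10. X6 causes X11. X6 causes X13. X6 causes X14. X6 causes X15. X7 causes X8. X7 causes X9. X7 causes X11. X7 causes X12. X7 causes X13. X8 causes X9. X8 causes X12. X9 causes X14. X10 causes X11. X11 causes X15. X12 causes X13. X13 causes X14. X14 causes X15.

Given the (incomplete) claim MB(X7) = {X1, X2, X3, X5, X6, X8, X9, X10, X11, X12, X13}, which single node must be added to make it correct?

By definition, MB(X7) is built from X7's parents, X7's children, and the co-parents of X7.
X7's children: X8, X9, X11, X12, X13.
X7 has parent X1.
Co-parents of X7 (other parents of its children):
  X8: X2, X3, X5, X6
  X9: X2, X3, X8
  X11: X1, X2, X6, X10
  X12: X4, X5, X8
  X13: X4, X5, X6, X12
MB(X7) = {X1, X2, X3, X4, X5, X6, X8, X9, X10, X11, X12, X13}.
Comparing with the claimed set, X4 is missing.

X4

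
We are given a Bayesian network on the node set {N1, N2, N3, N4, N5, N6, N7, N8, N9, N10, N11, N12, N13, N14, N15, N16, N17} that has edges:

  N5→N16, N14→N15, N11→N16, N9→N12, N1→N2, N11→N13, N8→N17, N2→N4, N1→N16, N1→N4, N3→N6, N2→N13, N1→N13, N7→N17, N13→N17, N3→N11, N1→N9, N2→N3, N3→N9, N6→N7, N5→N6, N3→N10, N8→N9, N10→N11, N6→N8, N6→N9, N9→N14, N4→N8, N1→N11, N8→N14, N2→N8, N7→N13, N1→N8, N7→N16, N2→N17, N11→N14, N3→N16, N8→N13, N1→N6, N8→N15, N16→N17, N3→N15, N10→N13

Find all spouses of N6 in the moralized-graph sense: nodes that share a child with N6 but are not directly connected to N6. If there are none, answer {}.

{N2, N4}

Children of N6: N7, N8, N9.
  N7 has no other parent.
  parents(N8) \ {N6} = {N1, N2, N4}.
  parents(N9) \ {N6} = {N1, N3, N8}.
Excluding nodes already adjacent to N6 (N1, N3, N5, N7, N8, N9), the co-parent-only contribution is {N2, N4}.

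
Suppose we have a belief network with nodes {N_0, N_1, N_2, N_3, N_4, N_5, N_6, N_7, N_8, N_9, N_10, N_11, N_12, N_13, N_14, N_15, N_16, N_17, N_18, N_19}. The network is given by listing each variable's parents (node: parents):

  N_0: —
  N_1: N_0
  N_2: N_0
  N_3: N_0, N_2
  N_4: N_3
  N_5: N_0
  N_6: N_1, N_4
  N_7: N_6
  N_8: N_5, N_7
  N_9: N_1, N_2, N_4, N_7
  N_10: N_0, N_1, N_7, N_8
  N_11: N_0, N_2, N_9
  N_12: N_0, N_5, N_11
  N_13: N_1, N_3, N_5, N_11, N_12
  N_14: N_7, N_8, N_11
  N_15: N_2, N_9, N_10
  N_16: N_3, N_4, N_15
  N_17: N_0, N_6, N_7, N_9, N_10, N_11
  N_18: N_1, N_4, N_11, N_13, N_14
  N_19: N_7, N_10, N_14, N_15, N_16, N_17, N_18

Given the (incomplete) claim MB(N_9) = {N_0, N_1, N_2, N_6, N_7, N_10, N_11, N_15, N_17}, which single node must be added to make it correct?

By definition, MB(N_9) is built from N_9's parents, N_9's children, and the co-parents of N_9.
Ch(N_9) = {N_11, N_15, N_17}.
Pa(N_9) = {N_1, N_2, N_4, N_7}.
For each child, the remaining parents (spouses of N_9):
  N_11 also has parents N_0, N_2.
  N_15's other parents are N_2, N_10.
  N_17's other parents are N_0, N_6, N_7, N_10, N_11.
MB(N_9) = {N_0, N_1, N_2, N_4, N_6, N_7, N_10, N_11, N_15, N_17}.
Comparing with the claimed set, N_4 is missing.

N_4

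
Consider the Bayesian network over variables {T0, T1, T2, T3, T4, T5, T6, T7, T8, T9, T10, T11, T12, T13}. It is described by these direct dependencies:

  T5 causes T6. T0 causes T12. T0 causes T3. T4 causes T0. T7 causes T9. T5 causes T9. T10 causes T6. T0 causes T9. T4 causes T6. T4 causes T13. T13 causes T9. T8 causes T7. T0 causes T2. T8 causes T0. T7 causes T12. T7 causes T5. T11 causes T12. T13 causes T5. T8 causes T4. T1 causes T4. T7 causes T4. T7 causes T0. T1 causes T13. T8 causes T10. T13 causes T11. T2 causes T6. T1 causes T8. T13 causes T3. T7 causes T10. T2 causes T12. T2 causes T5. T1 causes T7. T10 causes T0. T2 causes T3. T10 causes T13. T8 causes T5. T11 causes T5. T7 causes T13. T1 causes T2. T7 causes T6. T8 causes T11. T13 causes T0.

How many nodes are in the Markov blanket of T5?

10

Recall MB(v) = parents ∪ children ∪ spouses, where spouses are the other parents of v's children.
T5's children: T6, T9.
T5 has parents T2, T7, T8, T11, T13.
Parents of each child, excluding T5:
  T6: T2, T4, T7, T10
  T9: T0, T7, T13
MB(T5) = {T0, T2, T4, T6, T7, T8, T9, T10, T11, T13}, which has 10 nodes.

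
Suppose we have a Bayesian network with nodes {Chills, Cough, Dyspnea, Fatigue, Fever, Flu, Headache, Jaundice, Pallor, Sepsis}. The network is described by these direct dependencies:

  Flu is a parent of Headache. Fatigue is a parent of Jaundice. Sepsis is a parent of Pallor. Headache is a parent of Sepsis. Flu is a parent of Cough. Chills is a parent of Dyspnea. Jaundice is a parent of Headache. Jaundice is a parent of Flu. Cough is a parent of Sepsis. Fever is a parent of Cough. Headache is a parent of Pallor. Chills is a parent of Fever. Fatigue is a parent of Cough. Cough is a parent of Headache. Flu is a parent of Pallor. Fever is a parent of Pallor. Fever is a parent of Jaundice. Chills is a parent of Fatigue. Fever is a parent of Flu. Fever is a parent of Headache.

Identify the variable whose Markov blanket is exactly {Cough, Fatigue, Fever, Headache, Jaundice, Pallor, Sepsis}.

Flu

The target node must have every member of {Cough, Fatigue, Fever, Headache, Jaundice, Pallor, Sepsis} as a parent, child, or co-parent, and no others.
Parents of Flu: Fever, Jaundice; children: Cough, Headache, Pallor; co-parents: Cough, Fatigue, Fever, Headache, Jaundice, Sepsis.
These exactly cover the given set, so the node is Flu.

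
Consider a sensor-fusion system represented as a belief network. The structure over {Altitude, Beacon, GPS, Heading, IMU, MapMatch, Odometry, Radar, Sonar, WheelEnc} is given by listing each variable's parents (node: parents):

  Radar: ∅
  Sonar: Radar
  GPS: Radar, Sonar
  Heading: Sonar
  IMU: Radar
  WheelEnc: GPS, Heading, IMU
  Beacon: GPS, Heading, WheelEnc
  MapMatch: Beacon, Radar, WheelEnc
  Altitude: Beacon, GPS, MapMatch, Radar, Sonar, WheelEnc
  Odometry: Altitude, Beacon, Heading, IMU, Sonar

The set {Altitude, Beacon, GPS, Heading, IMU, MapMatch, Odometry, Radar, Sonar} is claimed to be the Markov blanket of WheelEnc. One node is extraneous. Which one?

Odometry

WheelEnc has parents GPS, Heading, IMU.
WheelEnc has children Altitude, Beacon, MapMatch.
Co-parents of WheelEnc (other parents of its children):
  parents(Beacon) \ {WheelEnc} = {GPS, Heading}.
  MapMatch also has parents Beacon, Radar.
  Altitude also has parents Beacon, GPS, MapMatch, Radar, Sonar.
MB(WheelEnc) = {Altitude, Beacon, GPS, Heading, IMU, MapMatch, Radar, Sonar}.
Odometry is neither a parent, child, nor co-parent of WheelEnc, so it does not belong.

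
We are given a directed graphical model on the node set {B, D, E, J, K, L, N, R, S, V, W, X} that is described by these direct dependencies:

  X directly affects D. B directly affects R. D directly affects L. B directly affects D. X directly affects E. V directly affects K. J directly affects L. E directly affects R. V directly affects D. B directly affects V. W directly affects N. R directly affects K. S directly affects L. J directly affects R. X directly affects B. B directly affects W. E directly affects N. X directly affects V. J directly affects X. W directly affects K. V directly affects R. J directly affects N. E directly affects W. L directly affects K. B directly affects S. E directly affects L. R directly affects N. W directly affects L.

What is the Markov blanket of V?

Parents of V: B, X.
Ch(V) = {D, K, R}.
For each child, the remaining parents (spouses of V):
  D's other parents are B, X.
  R also has parents B, E, J.
  parents(K) \ {V} = {L, R, W}.
So the Markov blanket of V is {B, D, E, J, K, L, R, W, X}.

{B, D, E, J, K, L, R, W, X}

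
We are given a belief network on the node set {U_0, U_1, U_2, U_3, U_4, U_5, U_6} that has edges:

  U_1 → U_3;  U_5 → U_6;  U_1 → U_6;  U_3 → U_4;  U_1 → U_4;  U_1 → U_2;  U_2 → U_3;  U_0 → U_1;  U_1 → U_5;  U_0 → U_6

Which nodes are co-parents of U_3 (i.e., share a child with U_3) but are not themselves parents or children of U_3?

{}

Children of U_3: U_4.
  U_4: U_1
Excluding nodes already adjacent to U_3 (U_1, U_2, U_4), the co-parent-only contribution is {}.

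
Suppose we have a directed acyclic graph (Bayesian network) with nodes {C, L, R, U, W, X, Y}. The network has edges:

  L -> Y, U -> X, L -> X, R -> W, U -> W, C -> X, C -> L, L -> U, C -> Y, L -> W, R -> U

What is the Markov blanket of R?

{L, U, W}

Parents of R: none.
Children of R: U, W.
For each child, the remaining parents (spouses of R):
  U: L
  W: L, U
So the Markov blanket of R is {L, U, W}.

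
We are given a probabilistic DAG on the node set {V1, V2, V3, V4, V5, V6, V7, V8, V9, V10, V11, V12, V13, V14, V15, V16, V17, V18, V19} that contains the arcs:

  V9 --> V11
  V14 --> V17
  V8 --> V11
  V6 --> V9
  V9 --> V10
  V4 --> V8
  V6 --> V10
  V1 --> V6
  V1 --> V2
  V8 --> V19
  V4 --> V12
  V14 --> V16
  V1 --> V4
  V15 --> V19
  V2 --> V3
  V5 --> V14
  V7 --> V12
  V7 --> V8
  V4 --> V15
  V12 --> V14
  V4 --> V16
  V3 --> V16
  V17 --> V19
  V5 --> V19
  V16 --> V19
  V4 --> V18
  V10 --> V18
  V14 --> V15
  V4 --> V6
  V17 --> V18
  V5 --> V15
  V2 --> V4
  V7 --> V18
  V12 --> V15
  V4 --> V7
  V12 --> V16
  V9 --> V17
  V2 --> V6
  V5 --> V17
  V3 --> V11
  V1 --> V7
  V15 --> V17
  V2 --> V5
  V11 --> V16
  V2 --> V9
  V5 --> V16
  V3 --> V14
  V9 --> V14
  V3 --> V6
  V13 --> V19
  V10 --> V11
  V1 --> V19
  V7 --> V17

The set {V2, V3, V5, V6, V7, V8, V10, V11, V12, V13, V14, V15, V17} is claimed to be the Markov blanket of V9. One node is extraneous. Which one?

V9 has parents V2, V6.
Children of V9: V10, V11, V14, V17.
Parents of each child, excluding V9:
  V10: V6
  V11: V3, V8, V10
  V14: V3, V5, V12
  V17: V5, V7, V14, V15
MB(V9) = {V2, V3, V5, V6, V7, V8, V10, V11, V12, V14, V15, V17}.
V13 is neither a parent, child, nor co-parent of V9, so it does not belong.

V13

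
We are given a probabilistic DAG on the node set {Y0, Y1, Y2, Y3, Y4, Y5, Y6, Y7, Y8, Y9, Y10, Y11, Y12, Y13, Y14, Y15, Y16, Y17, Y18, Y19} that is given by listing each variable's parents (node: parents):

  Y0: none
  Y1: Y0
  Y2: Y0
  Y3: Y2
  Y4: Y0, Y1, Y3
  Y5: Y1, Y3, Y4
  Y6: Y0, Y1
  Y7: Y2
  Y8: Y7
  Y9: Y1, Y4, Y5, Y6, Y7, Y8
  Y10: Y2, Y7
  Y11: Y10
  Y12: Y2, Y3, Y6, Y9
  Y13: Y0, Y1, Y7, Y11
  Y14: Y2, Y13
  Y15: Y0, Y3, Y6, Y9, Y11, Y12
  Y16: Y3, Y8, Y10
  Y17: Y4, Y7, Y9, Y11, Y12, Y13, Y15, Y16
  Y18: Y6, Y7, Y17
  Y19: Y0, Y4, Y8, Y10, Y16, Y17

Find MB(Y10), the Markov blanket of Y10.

Children of Y10: Y11, Y16, Y19.
Parents of Y10: Y2, Y7.
For each child, the remaining parents (spouses of Y10):
  Y11: no additional parents.
  parents(Y16) \ {Y10} = {Y3, Y8}.
  Y19's other parents are Y0, Y4, Y8, Y16, Y17.
Union: {Y2, Y7} ∪ {Y11, Y16, Y19} ∪ {Y0, Y3, Y4, Y8, Y16, Y17} = {Y0, Y2, Y3, Y4, Y7, Y8, Y11, Y16, Y17, Y19}.

{Y0, Y2, Y3, Y4, Y7, Y8, Y11, Y16, Y17, Y19}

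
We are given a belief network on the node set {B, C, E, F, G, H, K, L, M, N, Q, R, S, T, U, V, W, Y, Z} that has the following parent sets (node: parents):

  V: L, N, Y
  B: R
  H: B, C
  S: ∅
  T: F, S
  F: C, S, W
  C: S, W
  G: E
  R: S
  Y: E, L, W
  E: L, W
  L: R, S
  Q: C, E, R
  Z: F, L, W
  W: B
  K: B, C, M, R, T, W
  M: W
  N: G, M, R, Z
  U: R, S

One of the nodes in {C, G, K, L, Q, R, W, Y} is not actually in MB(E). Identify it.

K

E has parents L, W.
Children of E: G, Q, Y.
Other parents of E's children:
  Y: L, W
  Q: C, R
  G: —
MB(E) = {C, G, L, Q, R, W, Y}.
K is neither a parent, child, nor co-parent of E, so it does not belong.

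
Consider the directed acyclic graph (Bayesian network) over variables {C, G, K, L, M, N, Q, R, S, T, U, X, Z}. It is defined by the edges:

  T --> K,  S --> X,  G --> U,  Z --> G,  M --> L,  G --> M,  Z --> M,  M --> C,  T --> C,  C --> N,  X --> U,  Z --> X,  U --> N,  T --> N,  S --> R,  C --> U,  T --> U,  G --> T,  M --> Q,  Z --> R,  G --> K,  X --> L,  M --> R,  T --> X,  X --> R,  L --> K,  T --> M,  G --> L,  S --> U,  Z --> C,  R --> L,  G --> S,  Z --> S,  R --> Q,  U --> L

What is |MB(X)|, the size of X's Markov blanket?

9

The Markov blanket of a node is its parents, its children, and the other parents of its children.
X has children L, R, U.
X's parents: S, T, Z.
For each child, the remaining parents (spouses of X):
  U also has parents C, G, S, T.
  R also has parents M, S, Z.
  parents(L) \ {X} = {G, M, R, U}.
MB(X) = {C, G, L, M, R, S, T, U, Z}, which has 9 nodes.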